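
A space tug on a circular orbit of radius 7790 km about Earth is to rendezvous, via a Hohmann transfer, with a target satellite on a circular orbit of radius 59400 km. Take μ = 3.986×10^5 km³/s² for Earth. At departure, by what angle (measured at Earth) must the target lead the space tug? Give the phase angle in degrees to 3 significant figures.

The Hohmann ellipse has a_t = (r₁ + r₂)/2 = 33595 km.
Transfer time t = π√(a_t³/μ) = 30640 s.
The target's mean motion on its circular orbit is ω₂ = √(μ/r₂³) = 4.361×10^-5 rad/s.
Angle swept by the target during transfer: ω₂·t = 1.3362 rad = 76.56°.
Arrival is 180° from departure on the ellipse, so φ = 180° − 76.56° = 103°.

φ = 103°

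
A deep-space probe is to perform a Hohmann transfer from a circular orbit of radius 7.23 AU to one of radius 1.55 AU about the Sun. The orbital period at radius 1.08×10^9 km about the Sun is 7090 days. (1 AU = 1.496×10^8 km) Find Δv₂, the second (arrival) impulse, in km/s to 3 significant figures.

From Kepler's third law T² = 4π²r³/μ at r = 1.08×10^9 km, T = 7090 days = 7090 × 86400 s = 6.12576×10^8 s: μ = 4π²r³/T² = 1.32529×10^11 km³/s².
In km: r₁ = 7.23 × 1.496×10^8 = 1.081608×10^9 km; r₂ = 1.55 × 1.496×10^8 = 2.3188×10^8 km.
The Hohmann ellipse has a_t = (r₁ + r₂)/2 = 6.56744×10^8 km.
Circular speed at r = 2.3188×10^8 km: v_c = √(μ/r) = 23.907 km/s.
Vis-viva on the transfer ellipse at r = 2.3188×10^8 km gives v_t = √[μ(2/r − 1/a_t)] = 30.680 km/s.
Δv₂ = |v_t − v_c| = |30.680 − 23.907| = 6.773 km/s.

Δv₂ = 6.77 km/s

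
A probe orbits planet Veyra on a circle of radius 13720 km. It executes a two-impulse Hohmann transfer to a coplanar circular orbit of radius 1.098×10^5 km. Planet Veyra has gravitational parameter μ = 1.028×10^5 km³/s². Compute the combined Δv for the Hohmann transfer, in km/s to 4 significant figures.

The Hohmann ellipse has a_t = (r₁ + r₂)/2 = 61760 km.
Circular speed at r₁: v₁ = √(μ/r₁) = √(1.028×10^5/13720) = 2.7373 km/s.
Transfer-orbit speed at r₁ (v² = μ(2/r − 1/a)): v_p = √[μ(2/r₁ − 1/a_t)] = 3.6498 km/s.
First burn Δv₁ = |v_p − v₁| = 0.9125 km/s.
Circular speed at r₂: v₂ = √(μ/r₂) = 0.9676 km/s.
Transfer-orbit speed at r₂: v_a = √[μ(2/r₂ − 1/a_t)] = 0.4561 km/s.
Second burn Δv₂ = |v₂ − v_a| = 0.5115 km/s.
Δv = Δv₁ + Δv₂ = 0.9125 + 0.5115 = 1.424 km/s.

Δv = 1.424 km/s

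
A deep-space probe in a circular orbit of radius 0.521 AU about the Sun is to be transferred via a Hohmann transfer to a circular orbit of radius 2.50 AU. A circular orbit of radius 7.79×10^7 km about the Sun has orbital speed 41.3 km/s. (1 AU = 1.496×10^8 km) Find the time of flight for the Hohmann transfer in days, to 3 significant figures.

t = 339 days

From the circular-orbit relation v² = μ/r at r = 7.79×10^7 km: μ = v²r = (41.3)² × 7.79×10^7 = 1.32873×10^11 km³/s².
In km: r₁ = 0.521 × 1.496×10^8 = 7.79416×10^7 km; r₂ = 2.50 × 1.496×10^8 = 3.740×10^8 km.
Transfer-ellipse semi-major axis a_t = (r₁ + r₂)/2 = (7.79416×10^7 + 3.740×10^8)/2 = 2.259708×10^8 km.
By Kepler's third law the transfer-orbit period is T = 2π√(a_t³/μ), so t = T/2 = 2.928×10^7 s.
Converting: 2.928×10^7 s ÷ 86400 s/day = 339 days.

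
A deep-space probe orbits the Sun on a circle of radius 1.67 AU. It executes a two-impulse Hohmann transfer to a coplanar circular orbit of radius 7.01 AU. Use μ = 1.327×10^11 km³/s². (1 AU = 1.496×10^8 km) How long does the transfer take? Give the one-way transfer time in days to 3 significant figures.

In km: r₁ = 1.67 × 1.496×10^8 = 2.49832×10^8 km; r₂ = 7.01 × 1.496×10^8 = 1.048696×10^9 km.
Semi-major axis of the transfer orbit: a_t = (2.49832×10^8 + 1.048696×10^9)/2 = 6.49264×10^8 km.
Transfer time t = π√(a_t³/μ) = π√((6.49264×10^8)³ / 1.327×10^11) = 1.427×10^8 s.
Converting: 1.427×10^8 s ÷ 86400 s/day = 1650 days.

t = 1650 days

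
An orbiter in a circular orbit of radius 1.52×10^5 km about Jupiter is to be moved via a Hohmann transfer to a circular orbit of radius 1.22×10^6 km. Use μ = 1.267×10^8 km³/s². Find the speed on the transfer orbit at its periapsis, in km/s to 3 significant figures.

v = 38.5 km/s

Transfer-ellipse semi-major axis a_t = (r₁ + r₂)/2 = (1.520×10^5 + 1.220×10^6)/2 = 6.860×10^5 km.
At periapsis, r = 1.520×10^5 km.
Vis-viva: v = √[μ(2/r − 1/a_t)] = √[1.267×10^8 × (2/1.520×10^5 − 1/6.860×10^5)] = 38.50 km/s.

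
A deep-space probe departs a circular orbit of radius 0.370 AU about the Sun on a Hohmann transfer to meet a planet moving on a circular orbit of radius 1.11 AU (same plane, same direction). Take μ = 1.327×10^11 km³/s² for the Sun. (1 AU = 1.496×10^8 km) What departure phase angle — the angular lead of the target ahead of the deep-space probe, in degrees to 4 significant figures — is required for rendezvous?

φ = 82.02°

In km: r₁ = 0.370 × 1.496×10^8 = 5.5352×10^7 km; r₂ = 1.11 × 1.496×10^8 = 1.66056×10^8 km.
Semi-major axis of the transfer orbit: a_t = (5.5352×10^7 + 1.66056×10^8)/2 = 1.10704×10^8 km.
Transfer time t = π√(a_t³/μ) = 1.0045×10^7 s.
Target angular speed ω₂ = √(μ/r₂³) = 1.7024×10^-7 rad/s.
Angle swept by the target during transfer: ω₂·t = 1.710 rad = 97.98°.
Arrival is 180° from departure on the ellipse, so φ = 180° − 97.98° = 82.02°.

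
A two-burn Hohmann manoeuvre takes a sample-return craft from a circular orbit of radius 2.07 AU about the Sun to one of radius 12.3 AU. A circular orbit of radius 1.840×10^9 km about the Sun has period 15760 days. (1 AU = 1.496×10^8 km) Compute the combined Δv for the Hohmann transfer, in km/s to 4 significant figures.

From Kepler's third law T² = 4π²r³/μ at r = 1.840×10^9 km, T = 15760 days = 15760 × 86400 s = 1.361664×10^9 s: μ = 4π²r³/T² = 1.32640×10^11 km³/s².
In km: r₁ = 2.07 × 1.496×10^8 = 3.09672×10^8 km; r₂ = 12.3 × 1.496×10^8 = 1.84008×10^9 km.
Semi-major axis of the transfer orbit: a_t = (3.09672×10^8 + 1.84008×10^9)/2 = 1.074876×10^9 km.
Circular speed at r₁: v₁ = √(μ/r₁) = √(1.32640×10^11/3.09672×10^8) = 20.696 km/s.
On the transfer ellipse at r₁, vis-viva equation gives v_p = √[μ(2/r₁ − 1/a_t)] = 27.079 km/s.
First burn Δv₁ = |v_p − v₁| = 6.383 km/s.
Circular speed at r₂: v₂ = √(μ/r₂) = 8.490 km/s.
Transfer-orbit speed at r₂: v_a = √[μ(2/r₂ − 1/a_t)] = 4.557 km/s.
Second burn Δv₂ = |v₂ − v_a| = 3.933 km/s.
Δv = Δv₁ + Δv₂ = 6.383 + 3.933 = 10.32 km/s.

Δv = 10.32 km/s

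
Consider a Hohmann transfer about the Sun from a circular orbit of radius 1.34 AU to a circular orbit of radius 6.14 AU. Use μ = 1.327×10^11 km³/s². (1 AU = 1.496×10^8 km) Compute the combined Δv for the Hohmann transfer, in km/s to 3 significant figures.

In km: r₁ = 1.34 × 1.496×10^8 = 2.00464×10^8 km; r₂ = 6.14 × 1.496×10^8 = 9.18544×10^8 km.
Semi-major axis of the transfer orbit: a_t = (2.00464×10^8 + 9.18544×10^8)/2 = 5.59504×10^8 km.
At r₁ the circular-orbit speed is v₁ = √(μ/r₁) = 25.729 km/s.
Transfer-orbit speed at r₁ (v² = μ(2/r − 1/a)): v_p = √[μ(2/r₁ − 1/a_t)] = 32.966 km/s.
First burn Δv₁ = |v_p − v₁| = 7.237 km/s.
Circular speed at r₂: v₂ = √(μ/r₂) = 12.02 km/s.
Transfer-orbit speed at r₂: v_a = √[μ(2/r₂ − 1/a_t)] = 7.195 km/s.
Second burn Δv₂ = |v₂ − v_a| = 4.825 km/s.
Δv = Δv₁ + Δv₂ = 7.237 + 4.825 = 12.06 km/s.

Δv = 12.1 km/s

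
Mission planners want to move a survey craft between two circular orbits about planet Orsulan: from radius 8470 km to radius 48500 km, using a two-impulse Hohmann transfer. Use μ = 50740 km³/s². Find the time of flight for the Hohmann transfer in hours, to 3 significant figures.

Transfer-ellipse semi-major axis a_t = (r₁ + r₂)/2 = (8470 + 48500)/2 = 28485 km.
Transfer time t = π√(a_t³/μ) = π√((28485)³ / 50740) = 67050 s.
Converting: 67050 s ÷ 3600 s/hour = 18.6 hours.

t = 18.6 hours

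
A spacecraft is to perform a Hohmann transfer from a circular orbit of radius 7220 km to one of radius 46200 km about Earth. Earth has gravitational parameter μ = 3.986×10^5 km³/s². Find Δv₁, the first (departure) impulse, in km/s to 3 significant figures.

Δv₁ = 2.34 km/s

Transfer-ellipse semi-major axis a_t = (r₁ + r₂)/2 = (7220 + 46200)/2 = 26710 km.
Circular speed at r = 7220 km: v_c = √(μ/r) = 7.430 km/s.
Transfer-orbit speed at the same r (vis-viva, a = a_t): v_t = √[μ(2/r − 1/a_t)] = 9.772 km/s.
Δv₁ = |v_t − v_c| = |9.772 − 7.430| = 2.342 km/s.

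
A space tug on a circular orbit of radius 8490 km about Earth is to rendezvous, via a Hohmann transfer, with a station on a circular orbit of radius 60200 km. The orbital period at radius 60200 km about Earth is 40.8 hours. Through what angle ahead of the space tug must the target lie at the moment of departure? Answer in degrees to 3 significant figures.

From Kepler's third law T² = 4π²r³/μ at r = 60200 km, T = 40.8 hours = 40.8 × 3600 s = 1.4688×10^5 s: μ = 4π²r³/T² = 3.99231×10^5 km³/s².
The Hohmann ellipse has a_t = (r₁ + r₂)/2 = 34345 km.
Transfer time t = π√(a_t³/μ) = 31647 s.
Target angular speed ω₂ = √(μ/r₂³) = 4.2778×10^-5 rad/s.
Angle swept by the target during transfer: ω₂·t = 1.3538 rad = 77.57°.
Arrival is 180° from departure on the ellipse, so φ = 180° − 77.57° = 102°.

φ = 102°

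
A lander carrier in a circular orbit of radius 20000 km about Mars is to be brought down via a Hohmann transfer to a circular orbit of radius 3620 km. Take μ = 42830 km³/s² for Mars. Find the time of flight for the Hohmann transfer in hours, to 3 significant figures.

The Hohmann ellipse has a_t = (r₁ + r₂)/2 = 11810 km.
Half the transfer-orbit period gives t = π√(a_t³/μ) = 19480 s.
Converting: 19480 s ÷ 3600 s/hour = 5.41 hours.

t = 5.41 hours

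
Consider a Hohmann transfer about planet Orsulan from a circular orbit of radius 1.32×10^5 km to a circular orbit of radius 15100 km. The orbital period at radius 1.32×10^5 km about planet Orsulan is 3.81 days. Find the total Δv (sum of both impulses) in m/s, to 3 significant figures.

From Kepler's third law T² = 4π²r³/μ at r = 1.32×10^5 km, T = 3.81 days = 3.81 × 86400 s = 3.29184×10^5 s: μ = 4π²r³/T² = 8.37923×10^5 km³/s².
The Hohmann ellipse has a_t = (r₁ + r₂)/2 = 73550 km.
At r₁ the circular-orbit speed is v₁ = √(μ/r₁) = 2.520 km/s.
On the transfer ellipse at r₁, vis-viva equation gives v_a = √[μ(2/r₁ − 1/a_t)] = 1.142 km/s.
First burn Δv₁ = |v_a − v₁| = 1.378 km/s.
At r₂, v₂ = √(μ/r₂) = 7.4493 km/s.
Transfer-orbit speed at r₂: v_p = √[μ(2/r₂ − 1/a_t)] = 9.9795 km/s.
Second burn Δv₂ = |v₂ − v_p| = 2.530 km/s.
Δv = Δv₁ + Δv₂ = 1.378 + 2.530 = 3.908 km/s.

Δv = 3910 m/s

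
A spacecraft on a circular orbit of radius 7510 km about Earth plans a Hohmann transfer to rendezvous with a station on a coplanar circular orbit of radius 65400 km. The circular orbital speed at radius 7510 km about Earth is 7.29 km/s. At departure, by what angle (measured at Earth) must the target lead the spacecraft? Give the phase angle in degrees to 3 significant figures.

φ = 105°

From the circular-orbit relation v² = μ/r at r = 7510 km: μ = v²r = (7.29)² × 7510 = 3.99112×10^5 km³/s².
Semi-major axis of the transfer orbit: a_t = (7510 + 65400)/2 = 36455 km.
Transfer time t = π√(a_t³/μ) = 34613 s.
The target's mean motion on its circular orbit is ω₂ = √(μ/r₂³) = 3.7773×10^-5 rad/s.
Angle swept by the target during transfer: ω₂·t = 1.3074 rad = 74.91°.
Arrival is 180° from departure on the ellipse, so φ = 180° − 74.91° = 105°.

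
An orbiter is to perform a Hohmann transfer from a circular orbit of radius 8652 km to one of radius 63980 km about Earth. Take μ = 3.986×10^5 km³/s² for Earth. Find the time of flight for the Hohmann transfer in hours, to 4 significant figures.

Semi-major axis of the transfer orbit: a_t = (8652 + 63980)/2 = 36316 km.
Transfer time t = π√(a_t³/μ) = π√((36316)³ / 3.986×10^5) = 34437 s.
Converting: 34437 s ÷ 3600 s/hour = 9.566 hours.

t = 9.566 hours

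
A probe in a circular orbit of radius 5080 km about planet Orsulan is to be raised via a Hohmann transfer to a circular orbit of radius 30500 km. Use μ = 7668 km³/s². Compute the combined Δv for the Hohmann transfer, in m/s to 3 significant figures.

Δv = 614 m/s

The Hohmann ellipse has a_t = (r₁ + r₂)/2 = 17790 km.
At r₁ the circular-orbit speed is v₁ = √(μ/r₁) = 1.2286 km/s.
On the transfer ellipse at r₁, vis-viva equation gives v_p = √[μ(2/r₁ − 1/a_t)] = 1.6087 km/s.
First burn Δv₁ = |v_p − v₁| = 0.3801 km/s.
At r₂, v₂ = √(μ/r₂) = 0.5014 km/s.
Transfer-orbit speed at r₂: v_a = √[μ(2/r₂ − 1/a_t)] = 0.2679 km/s.
Second burn Δv₂ = |v₂ − v_a| = 0.2335 km/s.
Δv = Δv₁ + Δv₂ = 0.3801 + 0.2335 = 0.6136 km/s.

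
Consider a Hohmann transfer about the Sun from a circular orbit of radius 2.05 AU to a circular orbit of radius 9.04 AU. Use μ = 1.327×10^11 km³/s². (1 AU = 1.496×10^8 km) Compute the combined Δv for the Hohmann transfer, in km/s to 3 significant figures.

In km: r₁ = 2.05 × 1.496×10^8 = 3.0668×10^8 km; r₂ = 9.04 × 1.496×10^8 = 1.352384×10^9 km.
Transfer-ellipse semi-major axis a_t = (r₁ + r₂)/2 = (3.0668×10^8 + 1.352384×10^9)/2 = 8.29532×10^8 km.
At r₁ the circular-orbit speed is v₁ = √(μ/r₁) = 20.80141 km/s.
Transfer-orbit speed at r₁ (vis-viva): v_p = √[μ(2/r₁ − 1/a_t)] = 26.55988 km/s.
First burn Δv₁ = |v_p − v₁| = 5.758 km/s.
At r₂, v₂ = √(μ/r₂) = 9.906 km/s.
Transfer-orbit speed at r₂: v_a = √[μ(2/r₂ − 1/a_t)] = 6.023 km/s.
Second burn Δv₂ = |v₂ − v_a| = 3.883 km/s.
Total Δv = Δv₁ + Δv₂ = 9.641 km/s.

Δv = 9.64 km/s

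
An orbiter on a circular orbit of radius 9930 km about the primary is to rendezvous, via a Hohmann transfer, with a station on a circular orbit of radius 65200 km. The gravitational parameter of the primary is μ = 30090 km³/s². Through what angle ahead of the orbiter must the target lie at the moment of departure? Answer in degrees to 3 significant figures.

Semi-major axis of the transfer orbit: a_t = (9930 + 65200)/2 = 37565 km.
Transfer time t = π√(a_t³/μ) = 1.319×10^5 s.
Target angular speed ω₂ = √(μ/r₂³) = 1.042×10^-5 rad/s.
Angle swept by the target during transfer: ω₂·t = 1.374 rad = 78.72°.
The orbiter traverses 180° on the transfer ellipse, so the target must lead by 180° − 78.72° = 101°.

φ = 101°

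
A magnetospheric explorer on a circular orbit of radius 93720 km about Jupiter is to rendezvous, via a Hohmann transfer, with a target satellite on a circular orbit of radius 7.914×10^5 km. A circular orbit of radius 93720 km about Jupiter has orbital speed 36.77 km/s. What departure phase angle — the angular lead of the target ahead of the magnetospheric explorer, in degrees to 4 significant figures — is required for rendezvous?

From the circular-orbit relation v² = μ/r at r = 93720 km: μ = v²r = (36.77)² × 93720 = 1.26713×10^8 km³/s².
The Hohmann ellipse has a_t = (r₁ + r₂)/2 = 4.4256×10^5 km.
Transfer time t = π√(a_t³/μ) = 82167.2 s.
The target's mean motion on its circular orbit is ω₂ = √(μ/r₂³) = 1.59888×10^-5 rad/s.
Angle swept by the target during transfer: ω₂·t = 1.31375 rad = 75.27°.
The magnetospheric explorer traverses 180° on the transfer ellipse, so the target must lead by 180° − 75.27° = 104.7°.

φ = 104.7°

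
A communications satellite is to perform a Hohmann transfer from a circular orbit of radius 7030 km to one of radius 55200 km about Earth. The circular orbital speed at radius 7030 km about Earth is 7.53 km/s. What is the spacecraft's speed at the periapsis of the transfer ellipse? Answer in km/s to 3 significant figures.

v = 10.0 km/s

From the circular-orbit relation v² = μ/r at r = 7030 km: μ = v²r = (7.53)² × 7030 = 3.98607×10^5 km³/s².
Transfer-ellipse semi-major axis a_t = (r₁ + r₂)/2 = (7030 + 55200)/2 = 31115 km.
At periapsis, r = 7030 km.
From the vis-viva equation, v = √[μ(2/r − 1/a_t)] = 10.03 km/s.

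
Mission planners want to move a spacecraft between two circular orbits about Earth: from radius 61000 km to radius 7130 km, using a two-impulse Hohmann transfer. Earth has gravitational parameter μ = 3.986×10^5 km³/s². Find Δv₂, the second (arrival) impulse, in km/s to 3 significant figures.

Semi-major axis of the transfer orbit: a_t = (61000 + 7130)/2 = 34065 km.
On the circular orbit at r = 7130 km, v_c = √(μ/r) = 7.4769 km/s.
Vis-viva on the transfer ellipse at r = 7130 km gives v_t = √[μ(2/r − 1/a_t)] = 10.005 km/s.
Δv₂ = |v_t − v_c| = |10.005 − 7.4769| = 2.528 km/s.

Δv₂ = 2.53 km/s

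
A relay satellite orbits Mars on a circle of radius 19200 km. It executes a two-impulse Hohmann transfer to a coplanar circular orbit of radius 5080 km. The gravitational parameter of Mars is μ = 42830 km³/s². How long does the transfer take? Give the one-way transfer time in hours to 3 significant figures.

Semi-major axis of the transfer orbit: a_t = (19200 + 5080)/2 = 12140 km.
Half the transfer-orbit period gives t = π√(a_t³/μ) = 20310 s.
Converting: 20310 s ÷ 3600 s/hour = 5.64 hours.

t = 5.64 hours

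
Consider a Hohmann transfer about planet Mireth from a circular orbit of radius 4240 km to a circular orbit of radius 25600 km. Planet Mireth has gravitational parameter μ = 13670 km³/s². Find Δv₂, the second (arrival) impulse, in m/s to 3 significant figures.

Transfer-ellipse semi-major axis a_t = (r₁ + r₂)/2 = (4240 + 25600)/2 = 14920 km.
On the circular orbit at r = 25600 km, v_c = √(μ/r) = 0.7307 km/s.
Vis-viva on the transfer ellipse at r = 25600 km gives v_t = √[μ(2/r − 1/a_t)] = 0.3895 km/s.
Δv₂ = |v_t − v_c| = |0.3895 − 0.7307| = 0.3412 km/s.

Δv₂ = 341 m/s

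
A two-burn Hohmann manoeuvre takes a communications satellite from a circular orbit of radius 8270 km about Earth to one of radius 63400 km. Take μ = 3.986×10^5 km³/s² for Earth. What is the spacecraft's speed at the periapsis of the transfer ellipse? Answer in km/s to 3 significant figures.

v = 9.23 km/s

Semi-major axis of the transfer orbit: a_t = (8270 + 63400)/2 = 35835 km.
At periapsis, r = 8270 km.
From the vis-viva equation, v = √[μ(2/r − 1/a_t)] = 9.234 km/s.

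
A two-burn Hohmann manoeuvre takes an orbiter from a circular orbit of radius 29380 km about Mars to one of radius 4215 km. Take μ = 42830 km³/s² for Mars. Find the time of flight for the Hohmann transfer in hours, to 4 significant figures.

Semi-major axis of the transfer orbit: a_t = (29380 + 4215)/2 = 16797.5 km.
Transfer time t = π√(a_t³/μ) = π√((16797.5)³ / 42830) = 33048 s.
Converting: 33048 s ÷ 3600 s/hour = 9.180 hours.

t = 9.180 hours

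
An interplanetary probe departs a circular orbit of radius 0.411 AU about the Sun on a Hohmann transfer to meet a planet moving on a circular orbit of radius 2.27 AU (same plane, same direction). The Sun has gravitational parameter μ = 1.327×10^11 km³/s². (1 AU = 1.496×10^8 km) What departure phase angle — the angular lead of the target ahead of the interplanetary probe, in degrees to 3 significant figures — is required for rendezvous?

φ = 98.3°

In km: r₁ = 0.411 × 1.496×10^8 = 6.14856×10^7 km; r₂ = 2.27 × 1.496×10^8 = 3.39592×10^8 km.
The Hohmann ellipse has a_t = (r₁ + r₂)/2 = 2.005388×10^8 km.
Transfer time t = π√(a_t³/μ) = 2.449×10^7 s.
Target angular speed ω₂ = √(μ/r₂³) = 5.821×10^-8 rad/s.
Angle swept by the target during transfer: ω₂·t = 1.4256 rad = 81.68°.
The interplanetary probe traverses 180° on the transfer ellipse, so the target must lead by 180° − 81.68° = 98.3°.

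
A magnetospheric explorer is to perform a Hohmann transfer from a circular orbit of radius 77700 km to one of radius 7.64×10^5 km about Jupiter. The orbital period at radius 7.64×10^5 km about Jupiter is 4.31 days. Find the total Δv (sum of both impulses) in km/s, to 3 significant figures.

From Kepler's third law T² = 4π²r³/μ at r = 7.64×10^5 km, T = 4.31 days = 4.31 × 86400 s = 3.72384×10^5 s: μ = 4π²r³/T² = 1.26957×10^8 km³/s².
Semi-major axis of the transfer orbit: a_t = (77700 + 7.640×10^5)/2 = 4.2085×10^5 km.
At r₁ the circular-orbit speed is v₁ = √(μ/r₁) = 40.42 km/s.
On the transfer ellipse at r₁, vis-viva gives v_p = √[μ(2/r₁ − 1/a_t)] = 54.46 km/s.
First burn Δv₁ = |v_p − v₁| = 14.04 km/s.
Circular speed at r₂: v₂ = √(μ/r₂) = 12.891 km/s.
Transfer-orbit speed at r₂: v_a = √[μ(2/r₂ − 1/a_t)] = 5.5390 km/s.
Second burn Δv₂ = |v₂ − v_a| = 7.352 km/s.
Total Δv = Δv₁ + Δv₂ = 21.39 km/s.

Δv = 21.4 km/s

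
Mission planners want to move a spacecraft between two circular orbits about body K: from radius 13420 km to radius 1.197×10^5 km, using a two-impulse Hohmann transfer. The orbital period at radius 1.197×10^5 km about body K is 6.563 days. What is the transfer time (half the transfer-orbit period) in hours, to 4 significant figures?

t = 32.66 hours

From Kepler's third law T² = 4π²r³/μ at r = 1.197×10^5 km, T = 6.563 days = 6.563 × 86400 s = 5.670432×10^5 s: μ = 4π²r³/T² = 2.10576×10^5 km³/s².
Transfer-ellipse semi-major axis a_t = (r₁ + r₂)/2 = (13420 + 1.197×10^5)/2 = 66560 km.
Half the transfer-orbit period gives t = π√(a_t³/μ) = 1.1756×10^5 s.
Converting: 1.1756×10^5 s ÷ 3600 s/hour = 32.66 hours.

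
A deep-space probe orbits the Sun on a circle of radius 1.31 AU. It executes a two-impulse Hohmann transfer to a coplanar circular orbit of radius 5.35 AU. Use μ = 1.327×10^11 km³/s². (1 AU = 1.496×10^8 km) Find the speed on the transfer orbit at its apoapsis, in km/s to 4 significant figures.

v = 8.076 km/s

In km: r₁ = 1.31 × 1.496×10^8 = 1.95976×10^8 km; r₂ = 5.35 × 1.496×10^8 = 8.0036×10^8 km.
The Hohmann ellipse has a_t = (r₁ + r₂)/2 = 4.98168×10^8 km.
The apoapsis of the transfer ellipse is at r = 8.0036×10^8 km.
Applying v² = μ(2/r − 1/a_t): v = 8.076 km/s.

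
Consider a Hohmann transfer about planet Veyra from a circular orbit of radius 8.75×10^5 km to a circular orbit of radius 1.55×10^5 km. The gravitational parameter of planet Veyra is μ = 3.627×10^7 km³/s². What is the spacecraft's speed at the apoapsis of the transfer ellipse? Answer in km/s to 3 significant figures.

The Hohmann ellipse has a_t = (r₁ + r₂)/2 = 5.150×10^5 km.
At apoapsis, r = 8.750×10^5 km.
Applying v² = μ(2/r − 1/a_t): v = 3.532 km/s.

v = 3.53 km/s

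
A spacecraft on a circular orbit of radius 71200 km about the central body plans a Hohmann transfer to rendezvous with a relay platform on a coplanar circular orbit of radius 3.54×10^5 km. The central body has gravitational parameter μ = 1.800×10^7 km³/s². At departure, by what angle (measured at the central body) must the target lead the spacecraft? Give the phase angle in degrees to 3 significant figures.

φ = 96.2°

Semi-major axis of the transfer orbit: a_t = (71200 + 3.540×10^5)/2 = 2.126×10^5 km.
The half-period of the transfer ellipse is t = π√(a_t³/μ) = 72590 s.
The target's mean motion on its circular orbit is ω₂ = √(μ/r₂³) = 2.014×10^-5 rad/s.
Angle swept by the target during transfer: ω₂·t = 1.462 rad = 83.77°.
Arrival is 180° from departure on the ellipse, so φ = 180° − 83.77° = 96.2°.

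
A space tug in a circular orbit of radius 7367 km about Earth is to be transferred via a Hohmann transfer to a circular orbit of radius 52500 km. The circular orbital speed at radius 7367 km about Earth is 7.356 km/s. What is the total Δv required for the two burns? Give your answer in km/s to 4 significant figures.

Δv = 3.774 km/s

From the circular-orbit relation v² = μ/r at r = 7367 km: μ = v²r = (7.356)² × 7367 = 3.98634×10^5 km³/s².
The Hohmann ellipse has a_t = (r₁ + r₂)/2 = 29933.5 km.
At r₁ the circular-orbit speed is v₁ = √(μ/r₁) = 7.3560 km/s.
Transfer-orbit speed at r₁ (v² = μ(2/r − 1/a)): v_p = √[μ(2/r₁ − 1/a_t)] = 9.7419 km/s.
First burn Δv₁ = |v_p − v₁| = 2.3859 km/s.
At r₂, v₂ = √(μ/r₂) = 2.7555 km/s.
Transfer-orbit speed at r₂: v_a = √[μ(2/r₂ − 1/a_t)] = 1.3670 km/s.
Second burn Δv₂ = |v₂ − v_a| = 1.3885 km/s.
Δv = Δv₁ + Δv₂ = 2.3859 + 1.3885 = 3.774 km/s.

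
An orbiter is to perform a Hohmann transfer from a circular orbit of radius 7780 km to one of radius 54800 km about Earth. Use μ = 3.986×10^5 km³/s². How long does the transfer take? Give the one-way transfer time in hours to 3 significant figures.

t = 7.65 hours

The Hohmann ellipse has a_t = (r₁ + r₂)/2 = 31290 km.
By Kepler's third law the transfer-orbit period is T = 2π√(a_t³/μ), so t = T/2 = 27540 s.
Converting: 27540 s ÷ 3600 s/hour = 7.65 hours.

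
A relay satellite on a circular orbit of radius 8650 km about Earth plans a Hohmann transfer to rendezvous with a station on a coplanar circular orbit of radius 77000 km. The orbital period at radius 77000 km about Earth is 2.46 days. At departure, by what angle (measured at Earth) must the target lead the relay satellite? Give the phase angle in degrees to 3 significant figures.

From Kepler's third law T² = 4π²r³/μ at r = 77000 km, T = 2.46 days = 2.46 × 86400 s = 2.12544×10^5 s: μ = 4π²r³/T² = 3.98964×10^5 km³/s².
Semi-major axis of the transfer orbit: a_t = (8650 + 77000)/2 = 42825 km.
The half-period of the transfer ellipse is t = π√(a_t³/μ) = 44080 s.
Target angular speed ω₂ = √(μ/r₂³) = 2.956×10^-5 rad/s.
Angle swept by the target during transfer: ω₂·t = 1.303 rad = 74.66°.
Arrival is 180° from departure on the ellipse, so φ = 180° − 74.66° = 105°.

φ = 105°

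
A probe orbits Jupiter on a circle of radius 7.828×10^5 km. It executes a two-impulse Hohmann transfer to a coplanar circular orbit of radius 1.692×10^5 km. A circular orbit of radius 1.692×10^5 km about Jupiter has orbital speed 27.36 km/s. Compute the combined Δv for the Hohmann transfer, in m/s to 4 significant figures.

From the circular-orbit relation v² = μ/r at r = 1.692×10^5 km: μ = v²r = (27.36)² × 1.692×10^5 = 1.26658×10^8 km³/s².
The Hohmann ellipse has a_t = (r₁ + r₂)/2 = 4.760×10^5 km.
Circular speed at r₁: v₁ = √(μ/r₁) = √(1.26658×10^8/7.828×10^5) = 12.72 km/s.
Transfer-orbit speed at r₁ (vis-viva equation): v_a = √[μ(2/r₁ − 1/a_t)] = 7.584 km/s.
First burn Δv₁ = |v_a − v₁| = 5.136 km/s.
Circular speed at r₂: v₂ = √(μ/r₂) = 27.360 km/s.
Transfer-orbit speed at r₂: v_p = √[μ(2/r₂ − 1/a_t)] = 35.086 km/s.
Second burn Δv₂ = |v₂ − v_p| = 7.726 km/s.
Total Δv = Δv₁ + Δv₂ = 12.86 km/s.

Δv = 12860 m/s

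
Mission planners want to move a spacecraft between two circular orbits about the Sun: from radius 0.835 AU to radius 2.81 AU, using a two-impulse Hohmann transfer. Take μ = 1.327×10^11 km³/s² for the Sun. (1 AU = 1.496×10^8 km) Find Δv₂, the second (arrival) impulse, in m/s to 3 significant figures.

Δv₂ = 5740 m/s

In km: r₁ = 0.835 × 1.496×10^8 = 1.24916×10^8 km; r₂ = 2.81 × 1.496×10^8 = 4.20376×10^8 km.
The Hohmann ellipse has a_t = (r₁ + r₂)/2 = 2.72646×10^8 km.
Circular speed at r = 4.20376×10^8 km: v_c = √(μ/r) = 17.767 km/s.
Vis-viva on the transfer ellipse at r = 4.20376×10^8 km gives v_t = √[μ(2/r − 1/a_t)] = 12.026 km/s.
Δv₂ = |v_t − v_c| = |12.026 − 17.767| = 5.741 km/s.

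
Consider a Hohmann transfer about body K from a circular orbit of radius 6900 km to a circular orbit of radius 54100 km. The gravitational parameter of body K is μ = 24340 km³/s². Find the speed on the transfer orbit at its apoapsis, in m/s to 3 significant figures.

v = 319 m/s

Semi-major axis of the transfer orbit: a_t = (6900 + 54100)/2 = 30500 km.
At apoapsis, r = 54100 km.
From the vis-viva equation, v = √[μ(2/r − 1/a_t)] = 0.3190 km/s.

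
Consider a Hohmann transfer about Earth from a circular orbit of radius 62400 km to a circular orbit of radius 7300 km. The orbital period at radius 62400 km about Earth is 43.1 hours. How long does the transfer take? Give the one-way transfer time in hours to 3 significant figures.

From Kepler's third law T² = 4π²r³/μ at r = 62400 km, T = 43.1 hours = 43.1 × 3600 s = 1.5516×10^5 s: μ = 4π²r³/T² = 3.98432×10^5 km³/s².
Semi-major axis of the transfer orbit: a_t = (62400 + 7300)/2 = 34850 km.
Half the transfer-orbit period gives t = π√(a_t³/μ) = 32380 s.
Converting: 32380 s ÷ 3600 s/hour = 8.99 hours.

t = 8.99 hours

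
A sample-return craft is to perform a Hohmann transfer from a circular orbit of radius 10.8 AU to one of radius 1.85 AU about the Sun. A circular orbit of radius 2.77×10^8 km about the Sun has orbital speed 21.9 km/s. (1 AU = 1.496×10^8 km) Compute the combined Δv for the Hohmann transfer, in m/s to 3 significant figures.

From the circular-orbit relation v² = μ/r at r = 2.77×10^8 km: μ = v²r = (21.9)² × 2.77×10^8 = 1.32852×10^11 km³/s².
In km: r₁ = 10.8 × 1.496×10^8 = 1.61568×10^9 km; r₂ = 1.85 × 1.496×10^8 = 2.7676×10^8 km.
Transfer-ellipse semi-major axis a_t = (r₁ + r₂)/2 = (1.61568×10^9 + 2.7676×10^8)/2 = 9.4622×10^8 km.
At r₁ the circular-orbit speed is v₁ = √(μ/r₁) = 9.068 km/s.
On the transfer ellipse at r₁, v² = μ(2/r − 1/a) gives v_a = √[μ(2/r₁ − 1/a_t)] = 4.904 km/s.
First burn Δv₁ = |v_a − v₁| = 4.164 km/s.
At r₂, v₂ = √(μ/r₂) = 21.91 km/s.
Transfer-orbit speed at r₂: v_p = √[μ(2/r₂ − 1/a_t)] = 28.63 km/s.
Second burn Δv₂ = |v₂ − v_p| = 6.720 km/s.
Total Δv = Δv₁ + Δv₂ = 10.88 km/s.

Δv = 10900 m/s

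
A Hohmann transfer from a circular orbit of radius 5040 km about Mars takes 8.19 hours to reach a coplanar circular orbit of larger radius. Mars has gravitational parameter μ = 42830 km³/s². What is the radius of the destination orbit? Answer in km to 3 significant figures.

Transfer time t = 8.19 hours = 29484 s, and t = π√(a_t³/μ).
So a_t = (μ t²/π²)^(1/3) = (42830 × (29484)² / π²)^(1/3) = 15567 km.
Since a_t = (r₁ + r₂)/2, r₂ = 2a_t − r₁ = 2×15567 − 5040 = 26094 km.

r₂ = 26100 km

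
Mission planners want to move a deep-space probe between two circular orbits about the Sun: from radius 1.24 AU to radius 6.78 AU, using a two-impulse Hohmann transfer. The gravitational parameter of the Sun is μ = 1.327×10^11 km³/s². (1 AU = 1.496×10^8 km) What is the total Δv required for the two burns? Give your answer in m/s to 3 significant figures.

In km: r₁ = 1.24 × 1.496×10^8 = 1.85504×10^8 km; r₂ = 6.78 × 1.496×10^8 = 1.014288×10^9 km.
Semi-major axis of the transfer orbit: a_t = (1.85504×10^8 + 1.014288×10^9)/2 = 5.99896×10^8 km.
At r₁ the circular-orbit speed is v₁ = √(μ/r₁) = 26.746 km/s.
On the transfer ellipse at r₁, vis-viva gives v_p = √[μ(2/r₁ − 1/a_t)] = 34.778 km/s.
First burn Δv₁ = |v_p − v₁| = 8.032 km/s.
At r₂, v₂ = √(μ/r₂) = 11.4381 km/s.
Transfer-orbit speed at r₂: v_a = √[μ(2/r₂ − 1/a_t)] = 6.36053 km/s.
Second burn Δv₂ = |v₂ − v_a| = 5.078 km/s.
Total Δv = Δv₁ + Δv₂ = 13.11 km/s.

Δv = 13100 m/s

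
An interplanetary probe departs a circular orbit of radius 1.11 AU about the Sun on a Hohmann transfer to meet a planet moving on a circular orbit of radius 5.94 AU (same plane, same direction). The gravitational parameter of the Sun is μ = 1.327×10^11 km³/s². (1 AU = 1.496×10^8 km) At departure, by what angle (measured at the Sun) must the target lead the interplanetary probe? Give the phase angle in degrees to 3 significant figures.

φ = 97.7°

In km: r₁ = 1.11 × 1.496×10^8 = 1.66056×10^8 km; r₂ = 5.94 × 1.496×10^8 = 8.88624×10^8 km.
Transfer-ellipse semi-major axis a_t = (r₁ + r₂)/2 = (1.66056×10^8 + 8.88624×10^8)/2 = 5.2734×10^8 km.
Transfer time t = π√(a_t³/μ) = 1.04436×10^8 s.
The target's mean motion on its circular orbit is ω₂ = √(μ/r₂³) = 1.37518×10^-8 rad/s.
Angle swept by the target during transfer: ω₂·t = 1.4362 rad = 82.29°.
The interplanetary probe traverses 180° on the transfer ellipse, so the target must lead by 180° − 82.29° = 97.7°.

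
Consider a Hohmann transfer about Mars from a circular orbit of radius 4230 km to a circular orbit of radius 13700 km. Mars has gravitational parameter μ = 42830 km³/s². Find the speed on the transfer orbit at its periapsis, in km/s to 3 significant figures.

Semi-major axis of the transfer orbit: a_t = (4230 + 13700)/2 = 8965 km.
At periapsis, r = 4230 km.
From the vis-viva equation, v = √[μ(2/r − 1/a_t)] = 3.934 km/s.

v = 3.93 km/s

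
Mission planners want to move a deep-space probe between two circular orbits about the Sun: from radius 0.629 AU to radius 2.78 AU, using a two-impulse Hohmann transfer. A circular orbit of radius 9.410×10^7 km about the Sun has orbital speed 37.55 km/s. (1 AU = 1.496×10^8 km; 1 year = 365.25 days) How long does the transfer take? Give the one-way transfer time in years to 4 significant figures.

t = 1.113 years

From the circular-orbit relation v² = μ/r at r = 9.410×10^7 km: μ = v²r = (37.55)² × 9.410×10^7 = 1.32681×10^11 km³/s².
In km: r₁ = 0.629 × 1.496×10^8 = 9.40984×10^7 km; r₂ = 2.78 × 1.496×10^8 = 4.15888×10^8 km.
Transfer-ellipse semi-major axis a_t = (r₁ + r₂)/2 = (9.40984×10^7 + 4.15888×10^8)/2 = 2.549932×10^8 km.
Half the transfer-orbit period gives t = π√(a_t³/μ) = 3.512×10^7 s.
Converting: 3.512×10^7 s ÷ 3.15576×10^7 s/year (365.25 × 86400) = 1.113 years.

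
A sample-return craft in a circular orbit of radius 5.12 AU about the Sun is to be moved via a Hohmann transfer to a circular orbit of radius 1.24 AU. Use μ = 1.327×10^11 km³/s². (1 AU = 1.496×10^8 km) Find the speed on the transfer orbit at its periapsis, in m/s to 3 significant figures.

v = 33900 m/s

In km: r₁ = 5.12 × 1.496×10^8 = 7.65952×10^8 km; r₂ = 1.24 × 1.496×10^8 = 1.85504×10^8 km.
Transfer-ellipse semi-major axis a_t = (r₁ + r₂)/2 = (7.65952×10^8 + 1.85504×10^8)/2 = 4.75728×10^8 km.
At periapsis, r = 1.85504×10^8 km.
Vis-viva: v = √[μ(2/r − 1/a_t)] = √[1.327×10^11 × (2/1.85504×10^8 − 1/4.75728×10^8)] = 33.94 km/s.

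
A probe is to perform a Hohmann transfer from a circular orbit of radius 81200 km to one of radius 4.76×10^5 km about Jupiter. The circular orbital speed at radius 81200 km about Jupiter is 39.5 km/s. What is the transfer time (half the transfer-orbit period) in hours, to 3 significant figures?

From the circular-orbit relation v² = μ/r at r = 81200 km: μ = v²r = (39.5)² × 81200 = 1.26692×10^8 km³/s².
Transfer-ellipse semi-major axis a_t = (r₁ + r₂)/2 = (81200 + 4.760×10^5)/2 = 2.786×10^5 km.
Half the transfer-orbit period gives t = π√(a_t³/μ) = 41040 s.
Converting: 41040 s ÷ 3600 s/hour = 11.4 hours.

t = 11.4 hours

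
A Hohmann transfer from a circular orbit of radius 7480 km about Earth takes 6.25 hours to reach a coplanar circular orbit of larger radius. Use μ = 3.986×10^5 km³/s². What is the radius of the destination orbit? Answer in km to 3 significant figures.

Transfer time t = 6.25 hours = 22500 s, and t = π√(a_t³/μ).
So a_t = (μ t²/π²)^(1/3) = (3.986×10^5 × (22500)² / π²)^(1/3) = 27344 km.
Since a_t = (r₁ + r₂)/2, r₂ = 2a_t − r₁ = 2×27344 − 7480 = 47208 km.

r₂ = 47200 km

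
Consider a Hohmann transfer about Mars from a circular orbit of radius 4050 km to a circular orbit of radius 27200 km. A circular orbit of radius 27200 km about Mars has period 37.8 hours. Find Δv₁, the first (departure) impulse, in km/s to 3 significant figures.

Δv₁ = 1.04 km/s

From Kepler's third law T² = 4π²r³/μ at r = 27200 km, T = 37.8 hours = 37.8 × 3600 s = 1.3608×10^5 s: μ = 4π²r³/T² = 42902.0 km³/s².
The Hohmann ellipse has a_t = (r₁ + r₂)/2 = 15625 km.
On the circular orbit at r = 4050 km, v_c = √(μ/r) = 3.25470 km/s.
Transfer-orbit speed at the same r (vis-viva, a = a_t): v_t = √[μ(2/r − 1/a_t)] = 4.29424 km/s.
Δv₁ = |v_t − v_c| = |4.29424 − 3.25470| = 1.040 km/s.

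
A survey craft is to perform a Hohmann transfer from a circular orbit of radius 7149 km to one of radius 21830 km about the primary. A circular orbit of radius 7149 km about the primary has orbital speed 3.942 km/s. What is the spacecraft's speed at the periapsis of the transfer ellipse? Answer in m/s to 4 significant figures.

From the circular-orbit relation v² = μ/r at r = 7149 km: μ = v²r = (3.942)² × 7149 = 1.11091×10^5 km³/s².
Semi-major axis of the transfer orbit: a_t = (7149 + 21830)/2 = 14489.5 km.
At periapsis, r = 7149 km.
Vis-viva: v = √[μ(2/r − 1/a_t)] = √[1.11091×10^5 × (2/7149 − 1/14489.5)] = 4.839 km/s.

v = 4839 m/s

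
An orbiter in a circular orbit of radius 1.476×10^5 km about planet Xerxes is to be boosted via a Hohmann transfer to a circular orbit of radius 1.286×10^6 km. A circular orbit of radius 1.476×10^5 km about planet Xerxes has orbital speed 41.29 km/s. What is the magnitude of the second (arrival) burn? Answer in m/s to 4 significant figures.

Δv₂ = 7641 m/s

From the circular-orbit relation v² = μ/r at r = 1.476×10^5 km: μ = v²r = (41.29)² × 1.476×10^5 = 2.51638×10^8 km³/s².
Semi-major axis of the transfer orbit: a_t = (1.476×10^5 + 1.286×10^6)/2 = 7.168×10^5 km.
Circular speed at r = 1.286×10^6 km: v_c = √(μ/r) = 13.9884 km/s.
Transfer-orbit speed at the same r (vis-viva, a = a_t): v_t = √[μ(2/r − 1/a_t)] = 6.34763 km/s.
Δv₂ = |v_t − v_c| = |6.34763 − 13.9884| = 7.641 km/s.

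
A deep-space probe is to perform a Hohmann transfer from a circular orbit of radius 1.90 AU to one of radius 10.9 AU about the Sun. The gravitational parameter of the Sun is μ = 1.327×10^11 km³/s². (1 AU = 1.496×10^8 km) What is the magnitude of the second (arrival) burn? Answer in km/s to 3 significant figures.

In km: r₁ = 1.90 × 1.496×10^8 = 2.8424×10^8 km; r₂ = 10.9 × 1.496×10^8 = 1.63064×10^9 km.
The Hohmann ellipse has a_t = (r₁ + r₂)/2 = 9.5744×10^8 km.
On the circular orbit at r = 1.63064×10^9 km, v_c = √(μ/r) = 9.021 km/s.
Vis-viva on the transfer ellipse at r = 1.63064×10^9 km gives v_t = √[μ(2/r − 1/a_t)] = 4.915 km/s.
Δv₂ = |v_t − v_c| = |4.915 − 9.021| = 4.106 km/s.

Δv₂ = 4.11 km/s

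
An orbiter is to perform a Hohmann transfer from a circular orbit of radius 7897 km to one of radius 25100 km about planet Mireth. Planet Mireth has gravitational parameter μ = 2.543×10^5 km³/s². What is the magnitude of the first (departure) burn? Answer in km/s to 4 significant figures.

The Hohmann ellipse has a_t = (r₁ + r₂)/2 = 16498.5 km.
On the circular orbit at r = 7897 km, v_c = √(μ/r) = 5.6747 km/s.
Transfer-orbit speed at the same r (vis-viva, a = a_t): v_t = √[μ(2/r − 1/a_t)] = 6.9993 km/s.
Δv₁ = |v_t − v_c| = |6.9993 − 5.6747| = 1.325 km/s.

Δv₁ = 1.325 km/s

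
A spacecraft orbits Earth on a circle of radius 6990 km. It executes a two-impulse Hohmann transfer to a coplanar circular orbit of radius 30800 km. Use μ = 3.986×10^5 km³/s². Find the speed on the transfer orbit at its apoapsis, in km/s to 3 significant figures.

Transfer-ellipse semi-major axis a_t = (r₁ + r₂)/2 = (6990 + 30800)/2 = 18895 km.
The apoapsis of the transfer ellipse is at r = 30800 km.
Vis-viva: v = √[μ(2/r − 1/a_t)] = √[3.986×10^5 × (2/30800 − 1/18895)] = 2.188 km/s.

v = 2.19 km/s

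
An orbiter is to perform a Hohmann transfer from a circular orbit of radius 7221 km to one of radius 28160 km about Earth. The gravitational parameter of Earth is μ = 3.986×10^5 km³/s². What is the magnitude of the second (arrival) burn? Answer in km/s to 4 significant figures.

Δv₂ = 1.359 km/s

Transfer-ellipse semi-major axis a_t = (r₁ + r₂)/2 = (7221 + 28160)/2 = 17690.5 km.
On the circular orbit at r = 28160 km, v_c = √(μ/r) = 3.7623 km/s.
Vis-viva on the transfer ellipse at r = 28160 km gives v_t = √[μ(2/r − 1/a_t)] = 2.4037 km/s.
Δv₂ = |v_t − v_c| = |2.4037 − 3.7623| = 1.359 km/s.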